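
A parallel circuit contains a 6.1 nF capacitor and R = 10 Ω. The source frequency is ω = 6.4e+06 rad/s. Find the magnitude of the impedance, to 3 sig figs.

9.32 Ω

X_C = 1/(ωC) = 25.6 Ω
Parallel: admittances add. Y = 1/R + jωC
Y = (0.100 + j0.0390) S
|Y| = 0.107 S → |Z| = 1/|Y| = 9.32 Ω, ∠Z = −∠Y = -21.3°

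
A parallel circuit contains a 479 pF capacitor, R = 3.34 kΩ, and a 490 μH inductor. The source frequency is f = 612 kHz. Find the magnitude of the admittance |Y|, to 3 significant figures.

1.34 mS

ω = 2πf = 3.845e+06 rad/s
X_L = ωL = 1880 Ω
X_C = 1/(ωC) = 543 Ω
Parallel: admittances add. Y = 1/R + 1/(jωL) + jωC
Y = (0.000299 + j0.00131) S
|Y| = 0.00134 S → |Z| = 1/|Y| = 744 Ω, ∠Z = −∠Y = -77.1°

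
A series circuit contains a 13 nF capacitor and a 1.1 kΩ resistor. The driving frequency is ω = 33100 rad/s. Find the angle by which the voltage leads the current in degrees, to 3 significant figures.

X_C = 1/(ωC) = 2320 Ω
Z = 1100 − j2320 Ω
|Z| = √(1100² + 2320²) = 2570 Ω
∠Z = arctan(-2320/1100) = -64.7°

-64.7°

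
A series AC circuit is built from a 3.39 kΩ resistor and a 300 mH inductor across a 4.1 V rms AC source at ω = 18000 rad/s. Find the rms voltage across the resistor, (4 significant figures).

2.180 V

X_L = ωL = 5400 Ω
Z = 3390 + j5400 Ω
|Z| = √(3390² + 5400²) = 6376 Ω
I = V/|Z| = 643.0 μA
V_R = I·|Z_R| = 0.0006430 × 3390 = 2.180 V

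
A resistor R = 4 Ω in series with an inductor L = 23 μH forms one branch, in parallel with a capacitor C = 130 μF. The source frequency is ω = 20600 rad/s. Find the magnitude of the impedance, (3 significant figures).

0.376 Ω

X_L = ωL = 0.474 Ω
X_C = 1/(ωC) = 0.373 Ω
Branch 1 (R+jX_L): Z₁ = 4.00 + j0.474 Ω, |Z₁| = 4.03 Ω
Branch 2 (−jX_C): Z₂ = −j0.373 Ω
Parallel: Z = Z₁Z₂/(Z₁+Z₂), |Z| = 0.376 Ω, ∠Z = -84.7°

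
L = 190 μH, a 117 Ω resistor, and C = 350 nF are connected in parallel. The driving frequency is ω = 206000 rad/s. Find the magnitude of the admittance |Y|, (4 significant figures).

X_L = ωL = 39.14 Ω
X_C = 1/(ωC) = 13.87 Ω
Parallel: admittances add. Y = 1/R + 1/(jωL) + jωC
Y = (0.008547 + j0.04655) S
|Y| = 0.04733 S → |Z| = 1/|Y| = 21.13 Ω, ∠Z = −∠Y = -79.60°

47.33 mS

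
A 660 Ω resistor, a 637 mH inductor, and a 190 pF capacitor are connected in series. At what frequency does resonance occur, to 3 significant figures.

14.5 kHz

ω₀ = 1/√(LC) = 1/√(0.637 × 1.9e-10) = 90900 rad/s
f₀ = ω₀/(2π) = 14.5 kHz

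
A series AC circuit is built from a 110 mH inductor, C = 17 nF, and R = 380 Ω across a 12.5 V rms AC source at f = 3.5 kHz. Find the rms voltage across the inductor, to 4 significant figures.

66.01 V

ω = 2πf = 21990 rad/s
X_L = ωL = 2419 Ω
X_C = 1/(ωC) = 2675 Ω
Net reactance X = X_L − X_C = -255.8 Ω
Z = 380.0 − j255.8 Ω
|Z| = √(380.0² + 255.8²) = 458.1 Ω
I = V/|Z| = 27.29 mA
V_L = I·|Z_L| = 0.02729 × 2419 = 66.01 V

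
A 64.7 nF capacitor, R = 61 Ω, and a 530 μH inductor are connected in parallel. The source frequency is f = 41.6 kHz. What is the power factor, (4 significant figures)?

0.8608

ω = 2πf = 261400 rad/s
X_L = ωL = 138.5 Ω
X_C = 1/(ωC) = 59.13 Ω
Parallel: admittances add. Y = 1/R + 1/(jωL) + jωC
Y = (0.01639 + j0.009693) S
|Y| = 0.01904 S → |Z| = 1/|Y| = 52.51 Ω, ∠Z = −∠Y = -30.59°
cos φ = cos(-30.59°) = 0.8608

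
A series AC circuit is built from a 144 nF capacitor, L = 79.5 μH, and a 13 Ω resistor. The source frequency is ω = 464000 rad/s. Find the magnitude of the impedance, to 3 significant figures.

25.5 Ω

X_L = ωL = 36.9 Ω
X_C = 1/(ωC) = 15.0 Ω
Net reactance X = X_L − X_C = 21.9 Ω
Z = 13.0 + j21.9 Ω
|Z| = √(13.0² + 21.9²) = 25.5 Ω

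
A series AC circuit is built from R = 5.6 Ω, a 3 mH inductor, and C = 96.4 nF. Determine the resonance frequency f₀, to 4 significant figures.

9.359 kHz

ω₀ = 1/√(LC) = 1/√(0.003 × 9.64e-08) = 58800 rad/s
f₀ = ω₀/(2π) = 9.359 kHz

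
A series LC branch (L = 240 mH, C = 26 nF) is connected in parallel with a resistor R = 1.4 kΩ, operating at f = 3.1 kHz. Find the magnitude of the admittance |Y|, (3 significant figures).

ω = 2πf = 19480 rad/s
X_L = ωL = 4670 Ω
X_C = 1/(ωC) = 1970 Ω
Branch 1: Z₁ = R = 1400 Ω
Branch 2 (series LC): Z₂ = j(X_L − X_C) = j2700 Ω
Parallel: Z = Z₁Z₂/(Z₁+Z₂), |Z| = 1240 Ω, ∠Z = 27.4°
|Y| = 1/|Z| = 805 μS

805 μS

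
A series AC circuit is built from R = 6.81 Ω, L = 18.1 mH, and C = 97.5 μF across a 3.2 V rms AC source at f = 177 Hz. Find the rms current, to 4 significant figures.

ω = 2πf = 1112 rad/s
X_L = ωL = 20.13 Ω
X_C = 1/(ωC) = 9.222 Ω
Net reactance X = X_L − X_C = 10.91 Ω
Z = 6.810 + j10.91 Ω
|Z| = √(6.810² + 10.91²) = 12.86 Ω
I = V/|Z| = 3.2/12.86 = 248.9 mA

248.9 mA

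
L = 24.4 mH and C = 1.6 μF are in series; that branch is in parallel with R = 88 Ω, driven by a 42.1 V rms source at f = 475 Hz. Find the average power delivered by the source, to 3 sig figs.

ω = 2πf = 2985 rad/s
X_L = ωL = 72.8 Ω
X_C = 1/(ωC) = 209 Ω
Branch 1: Z₁ = R = 88.0 Ω
Branch 2 (series LC): Z₂ = j(X_L − X_C) = −j137 Ω
Parallel: Z = Z₁Z₂/(Z₁+Z₂), |Z| = 74.0 Ω, ∠Z = -32.8°
I = V/|Z| = 569 mA
P = VI cos φ = 42.1 × 0.569 × cos(-32.8°) = 20.1 W

20.1 W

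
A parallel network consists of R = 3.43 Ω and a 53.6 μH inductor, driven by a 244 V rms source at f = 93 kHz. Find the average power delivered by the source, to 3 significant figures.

17.4 kW

ω = 2πf = 584300 rad/s
X_L = ωL = 31.3 Ω
Parallel: admittances add. Y = 1/R + 1/(jωL)
Y = (0.292 − j0.0319) S
|Y| = 0.293 S → |Z| = 1/|Y| = 3.41 Ω, ∠Z = −∠Y = 6.25°
I = V/|Z| = 71.6 A
P = VI cos φ = 244 × 71.6 × cos(6.25°) = 17.4 kW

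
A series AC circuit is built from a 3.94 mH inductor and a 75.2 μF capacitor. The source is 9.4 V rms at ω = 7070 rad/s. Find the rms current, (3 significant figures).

X_L = ωL = 27.9 Ω
X_C = 1/(ωC) = 1.88 Ω
Net reactance X = X_L − X_C = 26.0 Ω
Z = j26.0 Ω
|Z| = √(0² + 26.0²) = 26.0 Ω
I = V/|Z| = 9.4/26.0 = 362 mA

362 mA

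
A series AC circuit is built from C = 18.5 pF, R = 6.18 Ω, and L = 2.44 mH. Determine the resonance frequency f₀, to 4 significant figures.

749.1 kHz

ω₀ = 1/√(LC) = 1/√(0.00244 × 1.85e-11) = 4.707e+06 rad/s
f₀ = ω₀/(2π) = 749.1 kHz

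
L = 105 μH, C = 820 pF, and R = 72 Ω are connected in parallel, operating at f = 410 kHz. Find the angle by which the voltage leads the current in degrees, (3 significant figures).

6.51°

ω = 2πf = 2.576e+06 rad/s
X_L = ωL = 270 Ω
X_C = 1/(ωC) = 473 Ω
Parallel: admittances add. Y = 1/R + 1/(jωL) + jωC
Y = (0.0139 − j0.00158) S
|Y| = 0.0140 S → |Z| = 1/|Y| = 71.5 Ω, ∠Z = −∠Y = 6.51°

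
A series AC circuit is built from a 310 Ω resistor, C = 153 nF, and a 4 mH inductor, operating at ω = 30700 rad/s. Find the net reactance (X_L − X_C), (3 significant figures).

-90.1 Ω

X_L = ωL = 123 Ω
X_C = 1/(ωC) = 213 Ω
X = 123 − 213 = -90.1 Ω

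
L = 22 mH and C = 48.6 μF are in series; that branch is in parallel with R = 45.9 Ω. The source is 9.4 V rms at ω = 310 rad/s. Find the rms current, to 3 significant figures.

259 mA

X_L = ωL = 6.82 Ω
X_C = 1/(ωC) = 66.4 Ω
Branch 1: Z₁ = R = 45.9 Ω
Branch 2 (series LC): Z₂ = j(X_L − X_C) = −j59.6 Ω
Parallel: Z = Z₁Z₂/(Z₁+Z₂), |Z| = 36.4 Ω, ∠Z = -37.6°
I = V/|Z| = 9.4/36.4 = 259 mA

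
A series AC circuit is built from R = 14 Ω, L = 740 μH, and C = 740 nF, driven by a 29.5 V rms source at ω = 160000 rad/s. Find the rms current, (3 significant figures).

266 mA

X_L = ωL = 118 Ω
X_C = 1/(ωC) = 8.45 Ω
Net reactance X = X_L − X_C = 110 Ω
Z = 14.0 + j110 Ω
|Z| = √(14.0² + 110²) = 111 Ω
I = V/|Z| = 29.5/111 = 266 mA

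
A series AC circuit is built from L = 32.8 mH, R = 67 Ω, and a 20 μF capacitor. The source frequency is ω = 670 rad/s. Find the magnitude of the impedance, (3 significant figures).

X_L = ωL = 22.0 Ω
X_C = 1/(ωC) = 74.6 Ω
Net reactance X = X_L − X_C = -52.7 Ω
Z = 67.0 − j52.7 Ω
|Z| = √(67.0² + 52.7²) = 85.2 Ω

85.2 Ω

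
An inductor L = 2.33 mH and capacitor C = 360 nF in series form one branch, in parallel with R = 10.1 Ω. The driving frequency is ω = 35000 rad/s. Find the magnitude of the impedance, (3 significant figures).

2.14 Ω

X_L = ωL = 81.5 Ω
X_C = 1/(ωC) = 79.4 Ω
Branch 1: Z₁ = R = 10.1 Ω
Branch 2 (series LC): Z₂ = j(X_L − X_C) = j2.18 Ω
Parallel: Z = Z₁Z₂/(Z₁+Z₂), |Z| = 2.14 Ω, ∠Z = 77.8°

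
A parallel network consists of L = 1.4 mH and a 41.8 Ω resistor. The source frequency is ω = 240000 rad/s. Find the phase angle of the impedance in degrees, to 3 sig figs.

X_L = ωL = 336 Ω
Parallel: admittances add. Y = 1/R + 1/(jωL)
Y = (0.0239 − j0.00298) S
|Y| = 0.0241 S → |Z| = 1/|Y| = 41.5 Ω, ∠Z = −∠Y = 7.09°

7.09°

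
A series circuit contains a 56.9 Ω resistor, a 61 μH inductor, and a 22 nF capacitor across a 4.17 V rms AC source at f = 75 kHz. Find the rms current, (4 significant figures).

47.15 mA

ω = 2πf = 471200 rad/s
X_L = ωL = 28.75 Ω
X_C = 1/(ωC) = 96.46 Ω
Net reactance X = X_L − X_C = -67.71 Ω
Z = 56.90 − j67.71 Ω
|Z| = √(56.90² + 67.71²) = 88.45 Ω
I = V/|Z| = 4.17/88.45 = 47.15 mA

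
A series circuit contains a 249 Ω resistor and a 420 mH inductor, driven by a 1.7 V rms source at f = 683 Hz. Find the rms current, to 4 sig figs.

934.3 μA

ω = 2πf = 4291 rad/s
X_L = ωL = 1802 Ω
Z = 249.0 + j1802 Ω
|Z| = √(249.0² + 1802²) = 1820 Ω
I = V/|Z| = 1.7/1820 = 934.3 μA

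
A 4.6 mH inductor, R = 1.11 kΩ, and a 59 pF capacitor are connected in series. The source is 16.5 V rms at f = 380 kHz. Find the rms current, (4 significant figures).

4.084 mA

ω = 2πf = 2.388e+06 rad/s
X_L = ωL = 10980 Ω
X_C = 1/(ωC) = 7099 Ω
Net reactance X = X_L − X_C = 3884 Ω
Z = 1110 + j3884 Ω
|Z| = √(1110² + 3884²) = 4040 Ω
I = V/|Z| = 16.5/4040 = 4.084 mA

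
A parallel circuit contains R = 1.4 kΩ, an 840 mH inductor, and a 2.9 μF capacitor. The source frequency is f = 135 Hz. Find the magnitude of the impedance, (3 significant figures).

ω = 2πf = 848.2 rad/s
X_L = ωL = 713 Ω
X_C = 1/(ωC) = 407 Ω
Parallel: admittances add. Y = 1/R + 1/(jωL) + jωC
Y = (0.000714 + j0.00106) S
|Y| = 0.00128 S → |Z| = 1/|Y| = 784 Ω, ∠Z = −∠Y = -55.9°

784 Ω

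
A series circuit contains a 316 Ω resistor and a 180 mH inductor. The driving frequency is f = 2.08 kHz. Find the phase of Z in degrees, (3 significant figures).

82.3°

ω = 2πf = 13070 rad/s
X_L = ωL = 2350 Ω
Z = 316 + j2350 Ω
|Z| = √(316² + 2350²) = 2370 Ω
∠Z = arctan(2350/316) = 82.3°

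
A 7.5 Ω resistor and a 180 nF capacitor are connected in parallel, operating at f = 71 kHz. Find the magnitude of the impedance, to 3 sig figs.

6.42 Ω

ω = 2πf = 446100 rad/s
X_C = 1/(ωC) = 12.5 Ω
Parallel: admittances add. Y = 1/R + jωC
Y = (0.133 + j0.0803) S
|Y| = 0.156 S → |Z| = 1/|Y| = 6.42 Ω, ∠Z = −∠Y = -31.1°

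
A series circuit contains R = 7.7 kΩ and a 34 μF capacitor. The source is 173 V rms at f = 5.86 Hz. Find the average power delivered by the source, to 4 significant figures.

ω = 2πf = 36.82 rad/s
X_C = 1/(ωC) = 798.8 Ω
Z = 7700 − j798.8 Ω
|Z| = √(7700² + 798.8²) = 7741 Ω
∠Z = arctan(-798.8/7700) = -5.923°
I = V/|Z| = 22.35 mA
P = VI cos φ = 173 × 0.02235 × cos(-5.923°) = 3.845 W

3.845 W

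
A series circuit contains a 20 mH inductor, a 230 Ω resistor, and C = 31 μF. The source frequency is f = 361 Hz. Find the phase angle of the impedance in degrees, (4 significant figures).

7.711°

ω = 2πf = 2268 rad/s
X_L = ωL = 45.36 Ω
X_C = 1/(ωC) = 14.22 Ω
Net reactance X = X_L − X_C = 31.14 Ω
Z = 230.0 + j31.14 Ω
|Z| = √(230.0² + 31.14²) = 232.1 Ω
∠Z = arctan(31.14/230.0) = 7.711°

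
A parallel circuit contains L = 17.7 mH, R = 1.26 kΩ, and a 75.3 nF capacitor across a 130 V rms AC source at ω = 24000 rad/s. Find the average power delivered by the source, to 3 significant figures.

13.4 W

X_L = ωL = 425 Ω
X_C = 1/(ωC) = 553 Ω
Parallel: admittances add. Y = 1/R + 1/(jωL) + jωC
Y = (0.000794 − j0.000547) S
|Y| = 0.000964 S → |Z| = 1/|Y| = 1040 Ω, ∠Z = −∠Y = 34.6°
I = V/|Z| = 125 mA
P = VI cos φ = 130 × 0.125 × cos(34.6°) = 13.4 W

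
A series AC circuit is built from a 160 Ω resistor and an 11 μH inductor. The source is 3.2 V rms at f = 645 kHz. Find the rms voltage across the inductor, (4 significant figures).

ω = 2πf = 4.053e+06 rad/s
X_L = ωL = 44.58 Ω
Z = 160.0 + j44.58 Ω
|Z| = √(160.0² + 44.58²) = 166.1 Ω
I = V/|Z| = 19.27 mA
V_L = I·|Z_L| = 0.01927 × 44.58 = 0.8589 V

0.8589 V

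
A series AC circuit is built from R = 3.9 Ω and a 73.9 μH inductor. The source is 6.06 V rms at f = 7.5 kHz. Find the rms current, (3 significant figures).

1.16 A

ω = 2πf = 47120 rad/s
X_L = ωL = 3.48 Ω
Z = 3.90 + j3.48 Ω
|Z| = √(3.90² + 3.48²) = 5.23 Ω
I = V/|Z| = 6.06/5.23 = 1.16 A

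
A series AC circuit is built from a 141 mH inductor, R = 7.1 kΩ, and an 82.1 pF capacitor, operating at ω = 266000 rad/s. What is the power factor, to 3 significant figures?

0.651

X_L = ωL = 37500 Ω
X_C = 1/(ωC) = 45800 Ω
Net reactance X = X_L − X_C = -8280 Ω
Z = 7100 − j8280 Ω
|Z| = √(7100² + 8280²) = 10900 Ω
∠Z = arctan(-8280/7100) = -49.4°
cos φ = cos(-49.4°) = 0.651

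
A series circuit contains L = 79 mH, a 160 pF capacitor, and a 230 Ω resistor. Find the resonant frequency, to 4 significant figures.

44.77 kHz

ω₀ = 1/√(LC) = 1/√(0.079 × 1.6e-10) = 281300 rad/s
f₀ = ω₀/(2π) = 44.77 kHz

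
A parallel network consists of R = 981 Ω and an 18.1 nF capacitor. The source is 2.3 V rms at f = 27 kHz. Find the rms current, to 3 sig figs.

7.44 mA

ω = 2πf = 169600 rad/s
X_C = 1/(ωC) = 326 Ω
Parallel: admittances add. Y = 1/R + jωC
Y = (0.00102 + j0.00307) S
|Y| = 0.00324 S → |Z| = 1/|Y| = 309 Ω, ∠Z = −∠Y = -71.6°
I = V/|Z| = 2.3/309 = 7.44 mA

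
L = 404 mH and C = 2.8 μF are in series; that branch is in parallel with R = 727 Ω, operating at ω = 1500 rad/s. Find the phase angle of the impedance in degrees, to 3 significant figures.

X_L = ωL = 606 Ω
X_C = 1/(ωC) = 238 Ω
Branch 1: Z₁ = R = 727 Ω
Branch 2 (series LC): Z₂ = j(X_L − X_C) = j368 Ω
Parallel: Z = Z₁Z₂/(Z₁+Z₂), |Z| = 328 Ω, ∠Z = 63.2°

63.2°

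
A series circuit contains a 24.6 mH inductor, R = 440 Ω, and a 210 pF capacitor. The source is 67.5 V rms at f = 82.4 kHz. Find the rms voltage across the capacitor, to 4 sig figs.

ω = 2πf = 517700 rad/s
X_L = ωL = 12740 Ω
X_C = 1/(ωC) = 9198 Ω
Net reactance X = X_L − X_C = 3539 Ω
Z = 440.0 + j3539 Ω
|Z| = √(440.0² + 3539²) = 3566 Ω
I = V/|Z| = 18.93 mA
V_C = I·|Z_C| = 0.01893 × 9198 = 174.1 V

174.1 V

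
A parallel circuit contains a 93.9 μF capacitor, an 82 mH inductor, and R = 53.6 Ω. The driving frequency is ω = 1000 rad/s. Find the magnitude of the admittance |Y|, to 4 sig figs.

X_L = ωL = 82.00 Ω
X_C = 1/(ωC) = 10.65 Ω
Parallel: admittances add. Y = 1/R + 1/(jωL) + jωC
Y = (0.01866 + j0.08170) S
|Y| = 0.08381 S → |Z| = 1/|Y| = 11.93 Ω, ∠Z = −∠Y = -77.14°

83.81 mS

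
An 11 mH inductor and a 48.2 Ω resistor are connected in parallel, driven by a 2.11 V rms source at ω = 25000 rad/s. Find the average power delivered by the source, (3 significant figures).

92.4 mW

X_L = ωL = 275 Ω
Parallel: admittances add. Y = 1/R + 1/(jωL)
Y = (0.0207 − j0.00364) S
|Y| = 0.0211 S → |Z| = 1/|Y| = 47.5 Ω, ∠Z = −∠Y = 9.94°
I = V/|Z| = 44.4 mA
P = VI cos φ = 2.11 × 0.0444 × cos(9.94°) = 92.4 mW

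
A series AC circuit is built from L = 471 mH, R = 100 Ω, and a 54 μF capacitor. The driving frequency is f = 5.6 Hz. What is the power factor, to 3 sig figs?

ω = 2πf = 35.19 rad/s
X_L = ωL = 16.6 Ω
X_C = 1/(ωC) = 526 Ω
Net reactance X = X_L − X_C = -510 Ω
Z = 100 − j510 Ω
|Z| = √(100² + 510²) = 519 Ω
∠Z = arctan(-510/100) = -78.9°
cos φ = cos(-78.9°) = 0.193

0.193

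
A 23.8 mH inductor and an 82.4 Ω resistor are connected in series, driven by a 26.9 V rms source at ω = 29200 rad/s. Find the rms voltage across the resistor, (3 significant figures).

3.17 V

X_L = ωL = 695 Ω
Z = 82.4 + j695 Ω
|Z| = √(82.4² + 695²) = 700 Ω
I = V/|Z| = 38.4 mA
V_R = I·|Z_R| = 0.0384 × 82.4 = 3.17 V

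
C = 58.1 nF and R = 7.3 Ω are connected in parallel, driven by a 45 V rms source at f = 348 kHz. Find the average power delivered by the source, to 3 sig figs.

ω = 2πf = 2.187e+06 rad/s
X_C = 1/(ωC) = 7.87 Ω
Parallel: admittances add. Y = 1/R + jωC
Y = (0.137 + j0.127) S
|Y| = 0.187 S → |Z| = 1/|Y| = 5.35 Ω, ∠Z = −∠Y = -42.8°
I = V/|Z| = 8.41 A
P = VI cos φ = 45 × 8.41 × cos(-42.8°) = 277 W

277 W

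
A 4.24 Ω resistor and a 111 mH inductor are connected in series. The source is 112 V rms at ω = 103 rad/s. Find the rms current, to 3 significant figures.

9.18 A

X_L = ωL = 11.4 Ω
Z = 4.24 + j11.4 Ω
|Z| = √(4.24² + 11.4²) = 12.2 Ω
I = V/|Z| = 112/12.2 = 9.18 A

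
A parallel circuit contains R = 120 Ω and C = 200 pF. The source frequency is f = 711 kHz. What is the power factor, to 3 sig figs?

ω = 2πf = 4.467e+06 rad/s
X_C = 1/(ωC) = 1120 Ω
Parallel: admittances add. Y = 1/R + jωC
Y = (0.00833 + j0.000893) S
|Y| = 0.00838 S → |Z| = 1/|Y| = 119 Ω, ∠Z = −∠Y = -6.12°
cos φ = cos(-6.12°) = 0.994

0.994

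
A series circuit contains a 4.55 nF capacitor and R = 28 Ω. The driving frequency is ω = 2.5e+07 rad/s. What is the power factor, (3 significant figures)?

0.954

X_C = 1/(ωC) = 8.79 Ω
Z = 28.0 − j8.79 Ω
|Z| = √(28.0² + 8.79²) = 29.3 Ω
∠Z = arctan(-8.79/28.0) = -17.4°
cos φ = cos(-17.4°) = 0.954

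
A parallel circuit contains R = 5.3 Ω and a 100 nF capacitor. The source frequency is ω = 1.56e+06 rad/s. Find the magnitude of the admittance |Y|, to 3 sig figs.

X_C = 1/(ωC) = 6.41 Ω
Parallel: admittances add. Y = 1/R + jωC
Y = (0.189 + j0.156) S
|Y| = 0.245 S → |Z| = 1/|Y| = 4.08 Ω, ∠Z = −∠Y = -39.6°

245 mS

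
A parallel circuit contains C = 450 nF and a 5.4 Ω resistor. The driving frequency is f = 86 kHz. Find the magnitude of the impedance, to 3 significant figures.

3.27 Ω

ω = 2πf = 540400 rad/s
X_C = 1/(ωC) = 4.11 Ω
Parallel: admittances add. Y = 1/R + jωC
Y = (0.185 + j0.243) S
|Y| = 0.306 S → |Z| = 1/|Y| = 3.27 Ω, ∠Z = −∠Y = -52.7°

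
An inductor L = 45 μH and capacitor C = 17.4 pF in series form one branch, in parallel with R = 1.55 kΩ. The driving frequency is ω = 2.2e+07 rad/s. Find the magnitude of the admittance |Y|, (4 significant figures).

X_L = ωL = 990.0 Ω
X_C = 1/(ωC) = 2612 Ω
Branch 1: Z₁ = R = 1550 Ω
Branch 2 (series LC): Z₂ = j(X_L − X_C) = −j1622 Ω
Parallel: Z = Z₁Z₂/(Z₁+Z₂), |Z| = 1121 Ω, ∠Z = -43.69°
|Y| = 1/|Z| = 892.3 μS

892.3 μS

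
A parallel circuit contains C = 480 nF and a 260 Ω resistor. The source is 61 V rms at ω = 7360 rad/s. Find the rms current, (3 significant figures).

319 mA

X_C = 1/(ωC) = 283 Ω
Parallel: admittances add. Y = 1/R + jωC
Y = (0.00385 + j0.00353) S
|Y| = 0.00522 S → |Z| = 1/|Y| = 191 Ω, ∠Z = −∠Y = -42.6°
I = V/|Z| = 61/191 = 319 mA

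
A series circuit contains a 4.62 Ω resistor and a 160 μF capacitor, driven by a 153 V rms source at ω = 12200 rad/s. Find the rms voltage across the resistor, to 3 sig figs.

152 V

X_C = 1/(ωC) = 0.512 Ω
Z = 4.62 − j0.512 Ω
|Z| = √(4.62² + 0.512²) = 4.65 Ω
I = V/|Z| = 32.9 A
V_R = I·|Z_R| = 32.9 × 4.62 = 152 V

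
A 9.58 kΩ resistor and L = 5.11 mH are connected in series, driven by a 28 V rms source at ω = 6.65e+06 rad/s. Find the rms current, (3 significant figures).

X_L = ωL = 34000 Ω
Z = 9580 + j34000 Ω
|Z| = √(9580² + 34000²) = 35300 Ω
I = V/|Z| = 28/35300 = 793 μA

793 μA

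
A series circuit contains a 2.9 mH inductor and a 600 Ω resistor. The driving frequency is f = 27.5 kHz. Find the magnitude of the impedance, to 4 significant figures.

781.7 Ω

ω = 2πf = 172800 rad/s
X_L = ωL = 501.1 Ω
Z = 600.0 + j501.1 Ω
|Z| = √(600.0² + 501.1²) = 781.7 Ω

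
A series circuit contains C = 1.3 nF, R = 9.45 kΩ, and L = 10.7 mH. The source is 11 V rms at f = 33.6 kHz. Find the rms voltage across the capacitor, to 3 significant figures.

ω = 2πf = 211100 rad/s
X_L = ωL = 2260 Ω
X_C = 1/(ωC) = 3640 Ω
Net reactance X = X_L − X_C = -1380 Ω
Z = 9450 − j1380 Ω
|Z| = √(9450² + 1380²) = 9550 Ω
I = V/|Z| = 1.15 mA
V_C = I·|Z_C| = 0.00115 × 3640 = 4.20 V

4.20 V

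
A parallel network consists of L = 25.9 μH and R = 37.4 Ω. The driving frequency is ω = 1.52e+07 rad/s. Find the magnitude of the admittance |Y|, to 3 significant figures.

26.9 mS

X_L = ωL = 394 Ω
Parallel: admittances add. Y = 1/R + 1/(jωL)
Y = (0.0267 − j0.00254) S
|Y| = 0.0269 S → |Z| = 1/|Y| = 37.2 Ω, ∠Z = −∠Y = 5.43°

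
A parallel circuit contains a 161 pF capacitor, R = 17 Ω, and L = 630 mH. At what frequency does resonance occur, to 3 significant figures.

ω₀ = 1/√(LC) = 1/√(0.63 × 1.61e-10) = 99290 rad/s
f₀ = ω₀/(2π) = 15.8 kHz

15.8 kHz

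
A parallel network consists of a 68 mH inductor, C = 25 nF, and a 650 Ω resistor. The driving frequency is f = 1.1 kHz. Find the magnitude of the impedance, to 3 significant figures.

ω = 2πf = 6912 rad/s
X_L = ωL = 470 Ω
X_C = 1/(ωC) = 5790 Ω
Parallel: admittances add. Y = 1/R + 1/(jωL) + jωC
Y = (0.00154 − j0.00195) S
|Y| = 0.00249 S → |Z| = 1/|Y| = 402 Ω, ∠Z = −∠Y = 51.8°

402 Ω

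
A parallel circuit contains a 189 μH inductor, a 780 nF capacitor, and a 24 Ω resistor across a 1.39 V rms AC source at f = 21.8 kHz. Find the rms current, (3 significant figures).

111 mA

ω = 2πf = 137000 rad/s
X_L = ωL = 25.9 Ω
X_C = 1/(ωC) = 9.36 Ω
Parallel: admittances add. Y = 1/R + 1/(jωL) + jωC
Y = (0.0417 + j0.0682) S
|Y| = 0.0799 S → |Z| = 1/|Y| = 12.5 Ω, ∠Z = −∠Y = -58.6°
I = V/|Z| = 1.39/12.5 = 111 mA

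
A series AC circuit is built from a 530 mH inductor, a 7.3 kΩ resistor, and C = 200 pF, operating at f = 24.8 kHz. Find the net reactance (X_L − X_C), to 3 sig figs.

ω = 2πf = 155800 rad/s
X_L = ωL = 82600 Ω
X_C = 1/(ωC) = 32100 Ω
X = 82600 − 32100 = 50500 Ω

50500 Ω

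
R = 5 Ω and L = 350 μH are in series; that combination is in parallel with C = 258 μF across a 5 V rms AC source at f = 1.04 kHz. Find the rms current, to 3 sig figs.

ω = 2πf = 6535 rad/s
X_L = ωL = 2.29 Ω
X_C = 1/(ωC) = 0.593 Ω
Branch 1 (R+jX_L): Z₁ = 5.00 + j2.29 Ω, |Z₁| = 5.50 Ω
Branch 2 (−jX_C): Z₂ = −j0.593 Ω
Parallel: Z = Z₁Z₂/(Z₁+Z₂), |Z| = 0.618 Ω, ∠Z = -84.1°
I = V/|Z| = 5/0.618 = 8.09 A

8.09 A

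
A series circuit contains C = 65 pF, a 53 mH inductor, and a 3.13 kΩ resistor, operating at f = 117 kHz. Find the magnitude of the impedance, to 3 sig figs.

ω = 2πf = 735100 rad/s
X_L = ωL = 39000 Ω
X_C = 1/(ωC) = 20900 Ω
Net reactance X = X_L − X_C = 18000 Ω
Z = 3130 + j18000 Ω
|Z| = √(3130² + 18000²) = 18300 Ω

18300 Ω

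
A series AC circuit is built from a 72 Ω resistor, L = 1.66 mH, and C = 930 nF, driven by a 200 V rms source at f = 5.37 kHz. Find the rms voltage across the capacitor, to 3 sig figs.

83.9 V

ω = 2πf = 33740 rad/s
X_L = ωL = 56.0 Ω
X_C = 1/(ωC) = 31.9 Ω
Net reactance X = X_L − X_C = 24.1 Ω
Z = 72.0 + j24.1 Ω
|Z| = √(72.0² + 24.1²) = 75.9 Ω
I = V/|Z| = 2.63 A
V_C = I·|Z_C| = 2.63 × 31.9 = 83.9 V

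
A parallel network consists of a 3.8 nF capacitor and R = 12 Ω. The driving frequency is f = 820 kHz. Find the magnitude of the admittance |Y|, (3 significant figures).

ω = 2πf = 5.152e+06 rad/s
X_C = 1/(ωC) = 51.1 Ω
Parallel: admittances add. Y = 1/R + jωC
Y = (0.0833 + j0.0196) S
|Y| = 0.0856 S → |Z| = 1/|Y| = 11.7 Ω, ∠Z = −∠Y = -13.2°

85.6 mS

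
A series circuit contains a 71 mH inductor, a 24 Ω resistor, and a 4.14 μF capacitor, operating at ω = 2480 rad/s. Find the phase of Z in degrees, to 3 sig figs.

X_L = ωL = 176 Ω
X_C = 1/(ωC) = 97.4 Ω
Net reactance X = X_L − X_C = 78.7 Ω
Z = 24.0 + j78.7 Ω
|Z| = √(24.0² + 78.7²) = 82.3 Ω
∠Z = arctan(78.7/24.0) = 73.0°

73.0°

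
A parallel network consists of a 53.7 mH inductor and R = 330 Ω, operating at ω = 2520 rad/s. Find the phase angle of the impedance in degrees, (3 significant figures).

67.7°

X_L = ωL = 135 Ω
Parallel: admittances add. Y = 1/R + 1/(jωL)
Y = (0.00303 − j0.00739) S
|Y| = 0.00799 S → |Z| = 1/|Y| = 125 Ω, ∠Z = −∠Y = 67.7°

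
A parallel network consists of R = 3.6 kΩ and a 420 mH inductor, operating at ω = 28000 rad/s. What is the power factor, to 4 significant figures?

0.9562

X_L = ωL = 11760 Ω
Parallel: admittances add. Y = 1/R + 1/(jωL)
Y = (0.0002778 − j8.503e-05) S
|Y| = 0.0002905 S → |Z| = 1/|Y| = 3442 Ω, ∠Z = −∠Y = 17.02°
cos φ = cos(17.02°) = 0.9562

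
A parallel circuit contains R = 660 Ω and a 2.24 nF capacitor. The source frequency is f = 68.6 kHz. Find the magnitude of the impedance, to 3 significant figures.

ω = 2πf = 431000 rad/s
X_C = 1/(ωC) = 1040 Ω
Parallel: admittances add. Y = 1/R + jωC
Y = (0.00152 + j0.000965) S
|Y| = 0.00180 S → |Z| = 1/|Y| = 557 Ω, ∠Z = −∠Y = -32.5°

557 Ω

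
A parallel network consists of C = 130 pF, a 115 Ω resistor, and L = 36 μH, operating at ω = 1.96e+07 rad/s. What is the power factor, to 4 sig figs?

X_L = ωL = 705.6 Ω
X_C = 1/(ωC) = 392.5 Ω
Parallel: admittances add. Y = 1/R + 1/(jωL) + jωC
Y = (0.008696 + j0.001131) S
|Y| = 0.008769 S → |Z| = 1/|Y| = 114.0 Ω, ∠Z = −∠Y = -7.409°
cos φ = cos(-7.409°) = 0.9917

0.9917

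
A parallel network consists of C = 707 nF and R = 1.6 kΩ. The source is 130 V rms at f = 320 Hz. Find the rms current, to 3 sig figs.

202 mA

ω = 2πf = 2011 rad/s
X_C = 1/(ωC) = 703 Ω
Parallel: admittances add. Y = 1/R + jωC
Y = (0.000625 + j0.00142) S
|Y| = 0.00155 S → |Z| = 1/|Y| = 644 Ω, ∠Z = −∠Y = -66.3°
I = V/|Z| = 130/644 = 202 mA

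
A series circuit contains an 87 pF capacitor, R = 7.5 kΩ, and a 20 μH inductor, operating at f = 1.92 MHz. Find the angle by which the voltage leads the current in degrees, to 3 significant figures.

ω = 2πf = 1.206e+07 rad/s
X_L = ωL = 241 Ω
X_C = 1/(ωC) = 953 Ω
Net reactance X = X_L − X_C = -712 Ω
Z = 7500 − j712 Ω
|Z| = √(7500² + 712²) = 7530 Ω
∠Z = arctan(-712/7500) = -5.42°

-5.42°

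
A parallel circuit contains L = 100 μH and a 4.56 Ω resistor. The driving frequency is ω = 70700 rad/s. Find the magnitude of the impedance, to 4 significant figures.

3.832 Ω

X_L = ωL = 7.070 Ω
Parallel: admittances add. Y = 1/R + 1/(jωL)
Y = (0.2193 − j0.1414) S
|Y| = 0.2610 S → |Z| = 1/|Y| = 3.832 Ω, ∠Z = −∠Y = 32.82°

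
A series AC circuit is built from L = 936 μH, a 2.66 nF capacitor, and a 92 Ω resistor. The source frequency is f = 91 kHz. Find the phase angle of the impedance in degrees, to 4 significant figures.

ω = 2πf = 571800 rad/s
X_L = ωL = 535.2 Ω
X_C = 1/(ωC) = 657.5 Ω
Net reactance X = X_L − X_C = -122.3 Ω
Z = 92.00 − j122.3 Ω
|Z| = √(92.00² + 122.3²) = 153.1 Ω
∠Z = arctan(-122.3/92.00) = -53.05°

-53.05°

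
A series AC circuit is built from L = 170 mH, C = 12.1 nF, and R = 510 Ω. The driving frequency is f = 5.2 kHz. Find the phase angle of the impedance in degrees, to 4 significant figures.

80.43°

ω = 2πf = 32670 rad/s
X_L = ωL = 5554 Ω
X_C = 1/(ωC) = 2529 Ω
Net reactance X = X_L − X_C = 3025 Ω
Z = 510.0 + j3025 Ω
|Z| = √(510.0² + 3025²) = 3068 Ω
∠Z = arctan(3025/510.0) = 80.43°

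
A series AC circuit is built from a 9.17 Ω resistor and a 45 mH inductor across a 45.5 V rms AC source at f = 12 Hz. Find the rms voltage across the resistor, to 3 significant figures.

42.7 V

ω = 2πf = 75.40 rad/s
X_L = ωL = 3.39 Ω
Z = 9.17 + j3.39 Ω
|Z| = √(9.17² + 3.39²) = 9.78 Ω
I = V/|Z| = 4.65 A
V_R = I·|Z_R| = 4.65 × 9.17 = 42.7 V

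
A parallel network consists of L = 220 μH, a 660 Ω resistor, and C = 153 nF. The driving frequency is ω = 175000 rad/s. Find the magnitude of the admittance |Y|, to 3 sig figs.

X_L = ωL = 38.5 Ω
X_C = 1/(ωC) = 37.3 Ω
Parallel: admittances add. Y = 1/R + 1/(jωL) + jωC
Y = (0.00152 + j0.000801) S
|Y| = 0.00171 S → |Z| = 1/|Y| = 583 Ω, ∠Z = −∠Y = -27.9°

1.71 mS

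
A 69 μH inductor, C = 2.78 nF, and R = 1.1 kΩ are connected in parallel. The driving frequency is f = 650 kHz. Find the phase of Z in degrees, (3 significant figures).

ω = 2πf = 4.084e+06 rad/s
X_L = ωL = 282 Ω
X_C = 1/(ωC) = 88.1 Ω
Parallel: admittances add. Y = 1/R + 1/(jωL) + jωC
Y = (0.000909 + j0.00781) S
|Y| = 0.00786 S → |Z| = 1/|Y| = 127 Ω, ∠Z = −∠Y = -83.4°

-83.4°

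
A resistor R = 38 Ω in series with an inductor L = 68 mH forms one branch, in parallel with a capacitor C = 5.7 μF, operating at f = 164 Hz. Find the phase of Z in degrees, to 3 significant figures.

40.8°

ω = 2πf = 1030 rad/s
X_L = ωL = 70.1 Ω
X_C = 1/(ωC) = 170 Ω
Branch 1 (R+jX_L): Z₁ = 38.0 + j70.1 Ω, |Z₁| = 79.7 Ω
Branch 2 (−jX_C): Z₂ = −j170 Ω
Parallel: Z = Z₁Z₂/(Z₁+Z₂), |Z| = 127 Ω, ∠Z = 40.8°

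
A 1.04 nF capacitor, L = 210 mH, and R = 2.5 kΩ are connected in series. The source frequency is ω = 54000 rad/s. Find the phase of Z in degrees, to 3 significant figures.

-68.9°

X_L = ωL = 11300 Ω
X_C = 1/(ωC) = 17800 Ω
Net reactance X = X_L − X_C = -6470 Ω
Z = 2500 − j6470 Ω
|Z| = √(2500² + 6470²) = 6930 Ω
∠Z = arctan(-6470/2500) = -68.9°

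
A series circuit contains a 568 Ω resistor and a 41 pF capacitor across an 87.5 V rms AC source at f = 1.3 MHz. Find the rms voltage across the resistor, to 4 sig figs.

ω = 2πf = 8.168e+06 rad/s
X_C = 1/(ωC) = 2986 Ω
Z = 568.0 − j2986 Ω
|Z| = √(568.0² + 2986²) = 3040 Ω
I = V/|Z| = 28.79 mA
V_R = I·|Z_R| = 0.02879 × 568.0 = 16.35 V

16.35 V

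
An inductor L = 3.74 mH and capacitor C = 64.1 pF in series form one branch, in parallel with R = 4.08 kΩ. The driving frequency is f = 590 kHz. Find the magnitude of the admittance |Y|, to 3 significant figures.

ω = 2πf = 3.707e+06 rad/s
X_L = ωL = 13900 Ω
X_C = 1/(ωC) = 4210 Ω
Branch 1: Z₁ = R = 4080 Ω
Branch 2 (series LC): Z₂ = j(X_L − X_C) = j9660 Ω
Parallel: Z = Z₁Z₂/(Z₁+Z₂), |Z| = 3760 Ω, ∠Z = 22.9°
|Y| = 1/|Z| = 266 μS

266 μS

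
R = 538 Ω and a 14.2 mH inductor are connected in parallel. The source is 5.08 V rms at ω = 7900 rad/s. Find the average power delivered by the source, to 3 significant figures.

X_L = ωL = 112 Ω
Parallel: admittances add. Y = 1/R + 1/(jωL)
Y = (0.00186 − j0.00891) S
|Y| = 0.00911 S → |Z| = 1/|Y| = 110 Ω, ∠Z = −∠Y = 78.2°
I = V/|Z| = 46.3 mA
P = VI cos φ = 5.08 × 0.0463 × cos(78.2°) = 48.0 mW

48.0 mW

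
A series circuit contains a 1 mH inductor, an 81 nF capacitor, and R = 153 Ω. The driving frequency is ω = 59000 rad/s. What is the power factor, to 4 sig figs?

0.7135

X_L = ωL = 59.00 Ω
X_C = 1/(ωC) = 209.2 Ω
Net reactance X = X_L − X_C = -150.2 Ω
Z = 153.0 − j150.2 Ω
|Z| = √(153.0² + 150.2²) = 214.4 Ω
∠Z = arctan(-150.2/153.0) = -44.48°
cos φ = cos(-44.48°) = 0.7135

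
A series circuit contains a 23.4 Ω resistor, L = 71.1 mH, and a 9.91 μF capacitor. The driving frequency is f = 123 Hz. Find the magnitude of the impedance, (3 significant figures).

79.2 Ω

ω = 2πf = 772.8 rad/s
X_L = ωL = 54.9 Ω
X_C = 1/(ωC) = 131 Ω
Net reactance X = X_L − X_C = -75.6 Ω
Z = 23.4 − j75.6 Ω
|Z| = √(23.4² + 75.6²) = 79.2 Ω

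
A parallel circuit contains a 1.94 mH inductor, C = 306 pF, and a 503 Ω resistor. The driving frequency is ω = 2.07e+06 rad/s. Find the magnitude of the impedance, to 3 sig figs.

494 Ω

X_L = ωL = 4020 Ω
X_C = 1/(ωC) = 1580 Ω
Parallel: admittances add. Y = 1/R + 1/(jωL) + jωC
Y = (0.00199 + j0.000384) S
|Y| = 0.00202 S → |Z| = 1/|Y| = 494 Ω, ∠Z = −∠Y = -10.9°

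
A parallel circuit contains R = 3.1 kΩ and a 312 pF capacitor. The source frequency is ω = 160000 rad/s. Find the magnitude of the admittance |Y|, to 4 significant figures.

X_C = 1/(ωC) = 20030 Ω
Parallel: admittances add. Y = 1/R + jωC
Y = (0.0003226 + j4.992e-05) S
|Y| = 0.0003264 S → |Z| = 1/|Y| = 3064 Ω, ∠Z = −∠Y = -8.797°

326.4 μS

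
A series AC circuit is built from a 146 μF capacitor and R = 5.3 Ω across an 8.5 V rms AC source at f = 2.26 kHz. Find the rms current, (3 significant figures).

1.60 A

ω = 2πf = 14200 rad/s
X_C = 1/(ωC) = 0.482 Ω
Z = 5.30 − j0.482 Ω
|Z| = √(5.30² + 0.482²) = 5.32 Ω
I = V/|Z| = 8.5/5.32 = 1.60 A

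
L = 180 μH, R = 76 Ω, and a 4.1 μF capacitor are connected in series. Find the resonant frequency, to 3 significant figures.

ω₀ = 1/√(LC) = 1/√(0.00018 × 4.1e-06) = 36810 rad/s
f₀ = ω₀/(2π) = 5.86 kHz

5.86 kHz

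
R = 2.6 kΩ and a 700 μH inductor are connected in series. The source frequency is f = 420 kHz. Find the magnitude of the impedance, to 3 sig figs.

3190 Ω

ω = 2πf = 2.639e+06 rad/s
X_L = ωL = 1850 Ω
Z = 2600 + j1850 Ω
|Z| = √(2600² + 1850²) = 3190 Ω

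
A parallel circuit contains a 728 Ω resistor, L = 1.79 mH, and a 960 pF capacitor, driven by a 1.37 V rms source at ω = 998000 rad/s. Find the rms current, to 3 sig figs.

X_L = ωL = 1790 Ω
X_C = 1/(ωC) = 1040 Ω
Parallel: admittances add. Y = 1/R + 1/(jωL) + jωC
Y = (0.00137 + j0.000398) S
|Y| = 0.00143 S → |Z| = 1/|Y| = 699 Ω, ∠Z = −∠Y = -16.2°
I = V/|Z| = 1.37/699 = 1.96 mA

1.96 mA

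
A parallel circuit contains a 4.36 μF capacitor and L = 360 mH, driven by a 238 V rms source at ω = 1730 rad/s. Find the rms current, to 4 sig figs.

1.413 A

X_L = ωL = 622.8 Ω
X_C = 1/(ωC) = 132.6 Ω
Parallel: admittances add. Y = 1/(jωL) + jωC
Y = (0 + j0.005937) S
|Y| = 0.005937 S → |Z| = 1/|Y| = 168.4 Ω, ∠Z = −∠Y = -90.00°
I = V/|Z| = 238/168.4 = 1.413 A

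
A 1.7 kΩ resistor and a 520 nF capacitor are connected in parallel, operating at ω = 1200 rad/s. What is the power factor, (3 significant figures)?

0.686

X_C = 1/(ωC) = 1600 Ω
Parallel: admittances add. Y = 1/R + jωC
Y = (0.000588 + j0.000624) S
|Y| = 0.000858 S → |Z| = 1/|Y| = 1170 Ω, ∠Z = −∠Y = -46.7°
cos φ = cos(-46.7°) = 0.686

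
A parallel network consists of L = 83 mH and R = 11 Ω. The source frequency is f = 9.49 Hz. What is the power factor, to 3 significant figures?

0.410

ω = 2πf = 59.63 rad/s
X_L = ωL = 4.95 Ω
Parallel: admittances add. Y = 1/R + 1/(jωL)
Y = (0.0909 − j0.202) S
|Y| = 0.222 S → |Z| = 1/|Y| = 4.51 Ω, ∠Z = −∠Y = 65.8°
cos φ = cos(65.8°) = 0.410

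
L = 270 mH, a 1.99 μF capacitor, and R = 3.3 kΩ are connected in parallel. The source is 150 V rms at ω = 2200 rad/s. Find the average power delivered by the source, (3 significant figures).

6.82 W

X_L = ωL = 594 Ω
X_C = 1/(ωC) = 228 Ω
Parallel: admittances add. Y = 1/R + 1/(jωL) + jωC
Y = (0.000303 + j0.00269) S
|Y| = 0.00271 S → |Z| = 1/|Y| = 369 Ω, ∠Z = −∠Y = -83.6°
I = V/|Z| = 407 mA
P = VI cos φ = 150 × 0.407 × cos(-83.6°) = 6.82 W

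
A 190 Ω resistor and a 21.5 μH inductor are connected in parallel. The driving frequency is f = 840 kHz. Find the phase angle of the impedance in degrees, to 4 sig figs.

ω = 2πf = 5.278e+06 rad/s
X_L = ωL = 113.5 Ω
Parallel: admittances add. Y = 1/R + 1/(jωL)
Y = (0.005263 − j0.008813) S
|Y| = 0.01026 S → |Z| = 1/|Y| = 97.42 Ω, ∠Z = −∠Y = 59.15°

59.15°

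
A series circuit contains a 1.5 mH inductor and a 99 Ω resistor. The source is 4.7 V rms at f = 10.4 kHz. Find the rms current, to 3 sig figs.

33.7 mA

ω = 2πf = 65350 rad/s
X_L = ωL = 98.0 Ω
Z = 99.0 + j98.0 Ω
|Z| = √(99.0² + 98.0²) = 139 Ω
I = V/|Z| = 4.7/139 = 33.7 mA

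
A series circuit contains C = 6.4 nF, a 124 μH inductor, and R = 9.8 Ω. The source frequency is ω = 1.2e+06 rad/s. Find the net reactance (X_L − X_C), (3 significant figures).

18.6 Ω

X_L = ωL = 149 Ω
X_C = 1/(ωC) = 130 Ω
X = 149 − 130 = 18.6 Ω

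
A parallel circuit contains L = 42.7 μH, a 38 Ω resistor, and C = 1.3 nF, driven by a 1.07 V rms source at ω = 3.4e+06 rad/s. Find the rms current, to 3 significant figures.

X_L = ωL = 145 Ω
X_C = 1/(ωC) = 226 Ω
Parallel: admittances add. Y = 1/R + 1/(jωL) + jωC
Y = (0.0263 − j0.00247) S
|Y| = 0.0264 S → |Z| = 1/|Y| = 37.8 Ω, ∠Z = −∠Y = 5.36°
I = V/|Z| = 1.07/37.8 = 28.3 mA

28.3 mA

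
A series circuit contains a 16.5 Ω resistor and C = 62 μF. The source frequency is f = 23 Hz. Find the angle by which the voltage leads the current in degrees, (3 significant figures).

-81.6°

ω = 2πf = 144.5 rad/s
X_C = 1/(ωC) = 112 Ω
Z = 16.5 − j112 Ω
|Z| = √(16.5² + 112²) = 113 Ω
∠Z = arctan(-112/16.5) = -81.6°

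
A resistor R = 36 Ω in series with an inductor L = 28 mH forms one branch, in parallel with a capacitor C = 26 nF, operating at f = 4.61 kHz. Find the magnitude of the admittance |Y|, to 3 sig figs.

ω = 2πf = 28970 rad/s
X_L = ωL = 811 Ω
X_C = 1/(ωC) = 1330 Ω
Branch 1 (R+jX_L): Z₁ = 36.0 + j811 Ω, |Z₁| = 812 Ω
Branch 2 (−jX_C): Z₂ = −j1330 Ω
Parallel: Z = Z₁Z₂/(Z₁+Z₂), |Z| = 2080 Ω, ∠Z = 83.5°
|Y| = 1/|Z| = 481 μS

481 μS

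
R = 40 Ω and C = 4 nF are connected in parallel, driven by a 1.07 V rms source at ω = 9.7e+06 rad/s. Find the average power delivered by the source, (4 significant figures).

28.62 mW

X_C = 1/(ωC) = 25.77 Ω
Parallel: admittances add. Y = 1/R + jωC
Y = (0.02500 + j0.03880) S
|Y| = 0.04616 S → |Z| = 1/|Y| = 21.67 Ω, ∠Z = −∠Y = -57.21°
I = V/|Z| = 49.39 mA
P = VI cos φ = 1.07 × 0.04939 × cos(-57.21°) = 28.62 mW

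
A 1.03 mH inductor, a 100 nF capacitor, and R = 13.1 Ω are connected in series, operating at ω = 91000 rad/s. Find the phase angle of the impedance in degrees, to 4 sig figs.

X_L = ωL = 93.73 Ω
X_C = 1/(ωC) = 109.9 Ω
Net reactance X = X_L − X_C = -16.16 Ω
Z = 13.10 − j16.16 Ω
|Z| = √(13.10² + 16.16²) = 20.80 Ω
∠Z = arctan(-16.16/13.10) = -50.97°

-50.97°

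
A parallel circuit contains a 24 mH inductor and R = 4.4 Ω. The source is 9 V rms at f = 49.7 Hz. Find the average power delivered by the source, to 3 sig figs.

18.4 W

ω = 2πf = 312.3 rad/s
X_L = ωL = 7.49 Ω
Parallel: admittances add. Y = 1/R + 1/(jωL)
Y = (0.227 − j0.133) S
|Y| = 0.264 S → |Z| = 1/|Y| = 3.79 Ω, ∠Z = −∠Y = 30.4°
I = V/|Z| = 2.37 A
P = VI cos φ = 9 × 2.37 × cos(30.4°) = 18.4 W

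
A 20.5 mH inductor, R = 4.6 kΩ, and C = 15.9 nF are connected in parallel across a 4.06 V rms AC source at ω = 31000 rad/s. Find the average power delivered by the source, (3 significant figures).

3.58 mW

X_L = ωL = 636 Ω
X_C = 1/(ωC) = 2030 Ω
Parallel: admittances add. Y = 1/R + 1/(jωL) + jωC
Y = (0.000217 − j0.00108) S
|Y| = 0.00110 S → |Z| = 1/|Y| = 907 Ω, ∠Z = −∠Y = 78.6°
I = V/|Z| = 4.48 mA
P = VI cos φ = 4.06 × 0.00448 × cos(78.6°) = 3.58 mW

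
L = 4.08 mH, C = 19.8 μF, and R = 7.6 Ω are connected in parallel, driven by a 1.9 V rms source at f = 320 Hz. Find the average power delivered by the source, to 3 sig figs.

ω = 2πf = 2011 rad/s
X_L = ωL = 8.20 Ω
X_C = 1/(ωC) = 25.1 Ω
Parallel: admittances add. Y = 1/R + 1/(jωL) + jωC
Y = (0.132 − j0.0821) S
|Y| = 0.155 S → |Z| = 1/|Y| = 6.45 Ω, ∠Z = −∠Y = 32.0°
I = V/|Z| = 295 mA
P = VI cos φ = 1.9 × 0.295 × cos(32.0°) = 475 mW

475 mW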